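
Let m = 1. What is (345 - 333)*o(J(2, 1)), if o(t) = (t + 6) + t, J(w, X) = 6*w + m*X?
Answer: 384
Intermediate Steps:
J(w, X) = X + 6*w (J(w, X) = 6*w + 1*X = 6*w + X = X + 6*w)
o(t) = 6 + 2*t (o(t) = (6 + t) + t = 6 + 2*t)
(345 - 333)*o(J(2, 1)) = (345 - 333)*(6 + 2*(1 + 6*2)) = 12*(6 + 2*(1 + 12)) = 12*(6 + 2*13) = 12*(6 + 26) = 12*32 = 384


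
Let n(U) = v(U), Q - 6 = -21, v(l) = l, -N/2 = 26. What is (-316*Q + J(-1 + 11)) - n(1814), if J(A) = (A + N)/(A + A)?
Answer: 29239/10 ≈ 2923.9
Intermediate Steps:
N = -52 (N = -2*26 = -52)
Q = -15 (Q = 6 - 21 = -15)
n(U) = U
J(A) = (-52 + A)/(2*A) (J(A) = (A - 52)/(A + A) = (-52 + A)/((2*A)) = (-52 + A)*(1/(2*A)) = (-52 + A)/(2*A))
(-316*Q + J(-1 + 11)) - n(1814) = (-316*(-15) + (-52 + (-1 + 11))/(2*(-1 + 11))) - 1*1814 = (4740 + (1/2)*(-52 + 10)/10) - 1814 = (4740 + (1/2)*(1/10)*(-42)) - 1814 = (4740 - 21/10) - 1814 = 47379/10 - 1814 = 29239/10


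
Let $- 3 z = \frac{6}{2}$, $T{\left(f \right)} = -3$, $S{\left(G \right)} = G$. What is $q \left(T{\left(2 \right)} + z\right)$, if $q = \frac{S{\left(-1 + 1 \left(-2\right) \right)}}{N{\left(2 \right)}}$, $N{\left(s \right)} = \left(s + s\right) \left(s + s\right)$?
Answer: $\frac{3}{4} \approx 0.75$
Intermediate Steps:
$N{\left(s \right)} = 4 s^{2}$ ($N{\left(s \right)} = 2 s 2 s = 4 s^{2}$)
$q = - \frac{3}{16}$ ($q = \frac{-1 + 1 \left(-2\right)}{4 \cdot 2^{2}} = \frac{-1 - 2}{4 \cdot 4} = - \frac{3}{16} \approx -0.1875$)
$z = -1$ ($z = - \frac{6 \cdot \frac{1}{2}}{3} = \left(- \frac{1}{3}\right) 3 = -1$)
$q \left(T{\left(2 \right)} + z\right) = - \frac{3 \left(-3 - 1\right)}{16} = \left(- \frac{3}{16}\right) \left(-4\right) = \frac{3}{4}$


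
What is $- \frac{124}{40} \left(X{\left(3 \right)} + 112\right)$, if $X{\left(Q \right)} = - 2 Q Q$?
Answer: $- \frac{1457}{5} \approx -291.4$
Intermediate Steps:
$X{\left(Q \right)} = - 2 Q^{2}$
$- \frac{124}{40} \left(X{\left(3 \right)} + 112\right) = - \frac{124}{40} \left(- 2 \cdot 3^{2} + 112\right) = \left(-124\right) \frac{1}{40} \left(\left(-2\right) 9 + 112\right) = - \frac{31 \left(-18 + 112\right)}{10} = \left(- \frac{31}{10}\right) 94 = - \frac{1457}{5}$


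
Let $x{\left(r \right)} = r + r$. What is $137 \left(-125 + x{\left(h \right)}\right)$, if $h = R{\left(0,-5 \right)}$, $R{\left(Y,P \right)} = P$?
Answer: $-18495$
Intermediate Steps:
$h = -5$
$x{\left(r \right)} = 2 r$
$137 \left(-125 + x{\left(h \right)}\right) = 137 \left(-125 + 2 \left(-5\right)\right) = 137 \left(-125 - 10\right) = 137 \left(-135\right) = -18495$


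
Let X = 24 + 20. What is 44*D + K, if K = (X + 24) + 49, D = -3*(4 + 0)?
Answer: -411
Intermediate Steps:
X = 44
D = -12 (D = -3*4 = -12)
K = 117 (K = (44 + 24) + 49 = 68 + 49 = 117)
44*D + K = 44*(-12) + 117 = -528 + 117 = -411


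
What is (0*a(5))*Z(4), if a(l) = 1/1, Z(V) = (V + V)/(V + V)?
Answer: 0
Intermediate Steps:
Z(V) = 1 (Z(V) = (2*V)/((2*V)) = (2*V)*(1/(2*V)) = 1)
a(l) = 1
(0*a(5))*Z(4) = (0*1)*1 = 0*1 = 0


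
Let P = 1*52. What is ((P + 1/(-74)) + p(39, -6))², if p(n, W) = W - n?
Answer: 267289/5476 ≈ 48.811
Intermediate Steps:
P = 52
((P + 1/(-74)) + p(39, -6))² = ((52 + 1/(-74)) + (-6 - 1*39))² = ((52 - 1/74) + (-6 - 39))² = (3847/74 - 45)² = (517/74)² = 267289/5476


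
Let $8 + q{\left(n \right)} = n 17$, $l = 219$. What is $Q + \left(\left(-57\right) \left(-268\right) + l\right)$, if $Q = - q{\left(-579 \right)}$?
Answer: $25346$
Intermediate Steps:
$q{\left(n \right)} = -8 + 17 n$ ($q{\left(n \right)} = -8 + n 17 = -8 + 17 n$)
$Q = 9851$ ($Q = - (-8 + 17 \left(-579\right)) = - (-8 - 9843) = \left(-1\right) \left(-9851\right) = 9851$)
$Q + \left(\left(-57\right) \left(-268\right) + l\right) = 9851 + \left(\left(-57\right) \left(-268\right) + 219\right) = 9851 + \left(15276 + 219\right) = 9851 + 15495 = 25346$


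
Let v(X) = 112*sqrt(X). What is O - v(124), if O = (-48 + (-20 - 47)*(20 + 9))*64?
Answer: -127424 - 224*sqrt(31) ≈ -1.2867e+5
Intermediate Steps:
O = -127424 (O = (-48 - 67*29)*64 = (-48 - 1943)*64 = -1991*64 = -127424)
O - v(124) = -127424 - 112*sqrt(124) = -127424 - 112*2*sqrt(31) = -127424 - 224*sqrt(31)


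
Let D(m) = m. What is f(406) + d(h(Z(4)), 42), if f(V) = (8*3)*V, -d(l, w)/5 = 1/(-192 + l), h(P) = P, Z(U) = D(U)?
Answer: 1831877/188 ≈ 9744.0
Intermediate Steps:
Z(U) = U
d(l, w) = -5/(-192 + l)
f(V) = 24*V
f(406) + d(h(Z(4)), 42) = 24*406 - 5/(-192 + 4) = 9744 - 5/(-188) = 9744 - 5*(-1/188) = 9744 + 5/188 = 1831877/188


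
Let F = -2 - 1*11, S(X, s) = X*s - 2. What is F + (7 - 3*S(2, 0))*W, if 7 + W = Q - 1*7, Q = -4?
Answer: -247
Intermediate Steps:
S(X, s) = -2 + X*s
F = -13 (F = -2 - 11 = -13)
W = -18 (W = -7 + (-4 - 1*7) = -7 + (-4 - 7) = -7 - 11 = -18)
F + (7 - 3*S(2, 0))*W = -13 + (7 - 3*(-2 + 2*0))*(-18) = -13 + (7 - 3*(-2 + 0))*(-18) = -13 + (7 - 3*(-2))*(-18) = -13 + (7 + 6)*(-18) = -13 + 13*(-18) = -13 - 234 = -247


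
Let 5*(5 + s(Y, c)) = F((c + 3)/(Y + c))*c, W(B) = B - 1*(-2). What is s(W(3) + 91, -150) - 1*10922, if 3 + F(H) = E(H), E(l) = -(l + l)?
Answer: -32021/3 ≈ -10674.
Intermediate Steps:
W(B) = 2 + B (W(B) = B + 2 = 2 + B)
E(l) = -2*l
F(H) = -3 - 2*H
s(Y, c) = -5 + c*(-3 - 2*(3 + c)/(Y + c))/5 (s(Y, c) = -5 + ((-3 - 2*(c + 3)/(Y + c))*c)/5 = -5 + ((-3 - 2*(3 + c)/(Y + c))*c)/5 = -5 + (c*(-3 - 2*(3 + c)/(Y + c)))/5 = -5 + c*(-3 - 2*(3 + c)/(Y + c))/5)
s(W(3) + 91, -150) - 1*10922 = (-5*((2 + 3) + 91) - 5*(-150) - 1/5*(-150)*(6 + 3*((2 + 3) + 91) + 5*(-150)))/(((2 + 3) + 91) - 150) - 1*10922 = (-5*(5 + 91) + 750 - 1/5*(-150)*(6 + 3*(5 + 91) - 750))/((5 + 91) - 150) - 10922 = (-5*96 + 750 - 1/5*(-150)*(6 + 3*96 - 750))/(96 - 150) - 10922 = (-480 + 750 - 1/5*(-150)*(6 + 288 - 750))/(-54) - 10922 = -(-480 + 750 - 1/5*(-150)*(-456))/54 - 10922 = -(-480 + 750 - 13680)/54 - 10922 = -1/54*(-13410) - 10922 = 745/3 - 10922 = -32021/3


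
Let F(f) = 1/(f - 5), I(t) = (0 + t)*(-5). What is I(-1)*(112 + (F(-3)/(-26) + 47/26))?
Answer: 9105/16 ≈ 569.06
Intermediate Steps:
I(t) = -5*t (I(t) = t*(-5) = -5*t)
F(f) = 1/(-5 + f)
I(-1)*(112 + (F(-3)/(-26) + 47/26)) = (-5*(-1))*(112 + (1/(-5 - 3*(-26)) + 47/26)) = 5*(112 + (-1/26/(-8) + 47*(1/26))) = 5*(112 + (-⅛*(-1/26) + 47/26)) = 5*(112 + (1/208 + 47/26)) = 5*(112 + 29/16) = 5*(1821/16) = 9105/16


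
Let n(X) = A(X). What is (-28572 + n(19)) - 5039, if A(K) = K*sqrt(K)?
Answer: -33611 + 19*sqrt(19) ≈ -33528.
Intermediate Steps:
A(K) = K**(3/2)
n(X) = X**(3/2)
(-28572 + n(19)) - 5039 = (-28572 + 19**(3/2)) - 5039 = (-28572 + 19*sqrt(19)) - 5039 = -33611 + 19*sqrt(19)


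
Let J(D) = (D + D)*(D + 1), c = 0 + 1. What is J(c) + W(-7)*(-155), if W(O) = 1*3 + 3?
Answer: -926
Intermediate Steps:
c = 1
J(D) = 2*D*(1 + D) (J(D) = (2*D)*(1 + D) = 2*D*(1 + D))
W(O) = 6 (W(O) = 3 + 3 = 6)
J(c) + W(-7)*(-155) = 2*1*(1 + 1) + 6*(-155) = 2*1*2 - 930 = 4 - 930 = -926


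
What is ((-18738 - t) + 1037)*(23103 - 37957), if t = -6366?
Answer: 168370090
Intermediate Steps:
((-18738 - t) + 1037)*(23103 - 37957) = ((-18738 - 1*(-6366)) + 1037)*(23103 - 37957) = ((-18738 + 6366) + 1037)*(-14854) = (-12372 + 1037)*(-14854) = -11335*(-14854) = 168370090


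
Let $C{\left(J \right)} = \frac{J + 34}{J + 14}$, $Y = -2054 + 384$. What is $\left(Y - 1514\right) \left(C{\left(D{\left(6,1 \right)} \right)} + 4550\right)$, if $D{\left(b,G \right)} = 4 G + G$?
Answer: $- \frac{275380976}{19} \approx -1.4494 \cdot 10^{7}$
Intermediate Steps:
$D{\left(b,G \right)} = 5 G$
$Y = -1670$
$C{\left(J \right)} = \frac{34 + J}{14 + J}$
$\left(Y - 1514\right) \left(C{\left(D{\left(6,1 \right)} \right)} + 4550\right) = \left(-1670 - 1514\right) \left(\frac{34 + 5 \cdot 1}{14 + 5 \cdot 1} + 4550\right) = - 3184 \left(\frac{34 + 5}{14 + 5} + 4550\right) = - 3184 \left(\frac{1}{19} \cdot 39 + 4550\right) = - 3184 \left(\frac{39}{19} + 4550\right) = \left(-3184\right) \frac{86489}{19} = - \frac{275380976}{19}$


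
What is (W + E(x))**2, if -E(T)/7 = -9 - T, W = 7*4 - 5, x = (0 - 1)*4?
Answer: 3364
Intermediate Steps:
x = -4 (x = -1*4 = -4)
W = 23 (W = 28 - 5 = 23)
E(T) = 63 + 7*T (E(T) = -7*(-9 - T) = 63 + 7*T)
(W + E(x))**2 = (23 + (63 + 7*(-4)))**2 = (23 + (63 - 28))**2 = (23 + 35)**2 = 58**2 = 3364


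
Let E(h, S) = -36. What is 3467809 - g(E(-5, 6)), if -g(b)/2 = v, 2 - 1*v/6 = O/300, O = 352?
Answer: 86695473/25 ≈ 3.4678e+6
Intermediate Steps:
v = 124/25 (v = 12 - 2112/300 = 12 - 6*88/75 = 12 - 176/25 = 124/25 ≈ 4.9600)
g(b) = -248/25 (g(b) = -2*124/25 = -248/25)
3467809 - g(E(-5, 6)) = 3467809 - 1*(-248/25) = 3467809 + 248/25 = 86695473/25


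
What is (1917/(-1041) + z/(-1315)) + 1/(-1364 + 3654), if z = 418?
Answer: -451190337/208987690 ≈ -2.1589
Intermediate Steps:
(1917/(-1041) + z/(-1315)) + 1/(-1364 + 3654) = (1917/(-1041) + 418/(-1315)) + 1/(-1364 + 3654) = (1917*(-1/1041) + 418*(-1/1315)) + 1/2290 = (-639/347 - 418/1315) + 1/2290 = -985331/456305 + 1/2290 = -451190337/208987690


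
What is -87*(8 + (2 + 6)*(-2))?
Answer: 696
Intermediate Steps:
-87*(8 + (2 + 6)*(-2)) = -87*(8 + 8*(-2)) = -87*(8 - 16) = -87*(-8) = 696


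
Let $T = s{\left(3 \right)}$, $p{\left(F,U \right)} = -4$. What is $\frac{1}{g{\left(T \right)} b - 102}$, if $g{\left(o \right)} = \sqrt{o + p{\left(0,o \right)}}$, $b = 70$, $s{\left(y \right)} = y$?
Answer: $- \frac{51}{7652} - \frac{35 i}{7652} \approx -0.0066649 - 0.004574 i$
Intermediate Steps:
$T = 3$
$g{\left(o \right)} = \sqrt{-4 + o}$ ($g{\left(o \right)} = \sqrt{o - 4} = \sqrt{-4 + o}$)
$\frac{1}{g{\left(T \right)} b - 102} = \frac{1}{\sqrt{-4 + 3} \cdot 70 - 102} = \frac{1}{\sqrt{-1} \cdot 70 - 102} = \frac{1}{i 70 - 102} = \frac{1}{70 i - 102} = \frac{1}{-102 + 70 i} = \frac{-102 - 70 i}{15304}$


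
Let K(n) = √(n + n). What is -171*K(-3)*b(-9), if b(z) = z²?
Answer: -13851*I*√6 ≈ -33928.0*I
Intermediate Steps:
K(n) = √2*√n (K(n) = √(2*n) = √2*√n)
-171*K(-3)*b(-9) = -171*√2*√(-3)*(-9)² = -171*√2*(I*√3)*81 = -171*I*√6*81 = -13851*I*√6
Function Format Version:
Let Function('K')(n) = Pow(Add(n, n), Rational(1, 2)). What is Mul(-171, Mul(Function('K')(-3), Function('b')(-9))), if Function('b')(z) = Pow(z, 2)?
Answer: Mul(-13851, I, Pow(6, Rational(1, 2))) ≈ Mul(-33928., I)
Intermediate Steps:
Function('K')(n) = Mul(Pow(2, Rational(1, 2)), Pow(n, Rational(1, 2))) (Function('K')(n) = Pow(Mul(2, n), Rational(1, 2)) = Mul(Pow(2, Rational(1, 2)), Pow(n, Rational(1, 2))))
Mul(-171, Mul(Function('K')(-3), Function('b')(-9))) = Mul(-171, Mul(Mul(Pow(2, Rational(1, 2)), Pow(-3, Rational(1, 2))), Pow(-9, 2))) = Mul(-171, Mul(Mul(Pow(2, Rational(1, 2)), Mul(I, Pow(3, Rational(1, 2)))), 81)) = Mul(-171, Mul(Mul(I, Pow(6, Rational(1, 2))), 81)) = Mul(-171, Mul(81, I, Pow(6, Rational(1, 2)))) = Mul(-13851, I, Pow(6, Rational(1, 2)))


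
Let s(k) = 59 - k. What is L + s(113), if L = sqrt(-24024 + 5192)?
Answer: -54 + 4*I*sqrt(1177) ≈ -54.0 + 137.23*I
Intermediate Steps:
L = 4*I*sqrt(1177) (L = sqrt(-18832) = 4*I*sqrt(1177) ≈ 137.23*I)
L + s(113) = 4*I*sqrt(1177) + (59 - 1*113) = 4*I*sqrt(1177) + (59 - 113) = 4*I*sqrt(1177) - 54 = -54 + 4*I*sqrt(1177)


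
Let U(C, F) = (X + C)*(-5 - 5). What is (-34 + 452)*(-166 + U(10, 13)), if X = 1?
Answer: -115368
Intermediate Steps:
U(C, F) = -10 - 10*C (U(C, F) = (1 + C)*(-5 - 5) = (1 + C)*(-10) = -10 - 10*C)
(-34 + 452)*(-166 + U(10, 13)) = (-34 + 452)*(-166 + (-10 - 10*10)) = 418*(-166 + (-10 - 100)) = 418*(-166 - 110) = 418*(-276) = -115368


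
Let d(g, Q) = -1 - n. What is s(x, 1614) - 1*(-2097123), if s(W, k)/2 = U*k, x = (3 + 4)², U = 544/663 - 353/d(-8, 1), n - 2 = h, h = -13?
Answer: 129078509/65 ≈ 1.9858e+6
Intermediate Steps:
n = -11 (n = 2 - 13 = -11)
d(g, Q) = 10 (d(g, Q) = -1 - 1*(-11) = -1 + 11 = 10)
U = -13447/390 (U = 544/663 - 353/10 = 544*(1/663) - 353*⅒ = 32/39 - 353/10 = -13447/390 ≈ -34.479)
x = 49 (x = 7² = 49)
s(W, k) = -13447*k/195 (s(W, k) = 2*(-13447*k/390) = -13447*k/195)
s(x, 1614) - 1*(-2097123) = -13447/195*1614 - 1*(-2097123) = -7234486/65 + 2097123 = 129078509/65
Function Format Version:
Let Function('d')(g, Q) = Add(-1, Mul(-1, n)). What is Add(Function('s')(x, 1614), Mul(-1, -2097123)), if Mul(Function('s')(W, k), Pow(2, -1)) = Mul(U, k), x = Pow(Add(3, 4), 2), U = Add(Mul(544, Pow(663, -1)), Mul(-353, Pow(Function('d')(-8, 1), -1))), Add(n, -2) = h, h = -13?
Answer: Rational(129078509, 65) ≈ 1.9858e+6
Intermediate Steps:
n = -11 (n = Add(2, -13) = -11)
Function('d')(g, Q) = 10 (Function('d')(g, Q) = Add(-1, Mul(-1, -11)) = Add(-1, 11) = 10)
U = Rational(-13447, 390) (U = Add(Mul(544, Pow(663, -1)), Mul(-353, Pow(10, -1))) = Add(Mul(544, Rational(1, 663)), Mul(-353, Rational(1, 10))) = Add(Rational(32, 39), Rational(-353, 10)) = Rational(-13447, 390) ≈ -34.479)
x = 49 (x = Pow(7, 2) = 49)
Function('s')(W, k) = Mul(Rational(-13447, 195), k) (Function('s')(W, k) = Mul(2, Mul(Rational(-13447, 390), k)) = Mul(Rational(-13447, 195), k))
Add(Function('s')(x, 1614), Mul(-1, -2097123)) = Add(Mul(Rational(-13447, 195), 1614), Mul(-1, -2097123)) = Add(Rational(-7234486, 65), 2097123) = Rational(129078509, 65)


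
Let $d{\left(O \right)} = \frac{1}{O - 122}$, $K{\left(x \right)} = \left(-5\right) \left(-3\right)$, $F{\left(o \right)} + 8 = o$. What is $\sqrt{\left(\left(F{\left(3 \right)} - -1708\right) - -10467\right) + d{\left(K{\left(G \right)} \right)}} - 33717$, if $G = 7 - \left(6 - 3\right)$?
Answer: $-33717 + \frac{\sqrt{139334223}}{107} \approx -33607.0$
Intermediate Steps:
$F{\left(o \right)} = -8 + o$
$G = 4$ ($G = 7 - 3 = 4$)
$K{\left(x \right)} = 15$
$d{\left(O \right)} = \frac{1}{-122 + O}$
$\sqrt{\left(\left(F{\left(3 \right)} - -1708\right) - -10467\right) + d{\left(K{\left(G \right)} \right)}} - 33717 = \sqrt{\left(\left(\left(-8 + 3\right) - -1708\right) - -10467\right) + \frac{1}{-122 + 15}} - 33717 = \sqrt{\left(\left(-5 + 1708\right) + 10467\right) + \frac{1}{-107}} - 33717 = \sqrt{\left(1703 + 10467\right) - \frac{1}{107}} - 33717 = \sqrt{12170 - \frac{1}{107}} - 33717 = \sqrt{\frac{1302189}{107}} - 33717 = \frac{\sqrt{139334223}}{107} - 33717 = -33717 + \frac{\sqrt{139334223}}{107}$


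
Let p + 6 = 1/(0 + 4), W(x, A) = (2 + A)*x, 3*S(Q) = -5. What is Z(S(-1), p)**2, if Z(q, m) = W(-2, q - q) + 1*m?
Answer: 1521/16 ≈ 95.063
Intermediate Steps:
S(Q) = -5/3 (S(Q) = (1/3)*(-5) = -5/3)
W(x, A) = x*(2 + A)
p = -23/4 (p = -6 + 1/(0 + 4) = -6 + 1/4 = -23/4 ≈ -5.7500)
Z(q, m) = -4 + m (Z(q, m) = -2*(2 + (q - q)) + 1*m = -2*(2 + 0) + m = -2*2 + m = -4 + m)
Z(S(-1), p)**2 = (-4 - 23/4)**2 = (-39/4)**2 = 1521/16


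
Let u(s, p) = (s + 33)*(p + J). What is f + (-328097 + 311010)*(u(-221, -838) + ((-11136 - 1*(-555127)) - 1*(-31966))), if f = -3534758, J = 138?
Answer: -12093561217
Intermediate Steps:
u(s, p) = (33 + s)*(138 + p) (u(s, p) = (s + 33)*(p + 138) = (33 + s)*(138 + p))
f + (-328097 + 311010)*(u(-221, -838) + ((-11136 - 1*(-555127)) - 1*(-31966))) = -3534758 + (-328097 + 311010)*((4554 + 33*(-838) + 138*(-221) - 838*(-221)) + ((-11136 - 1*(-555127)) - 1*(-31966))) = -3534758 - 17087*((4554 - 27654 - 30498 + 185198) + ((-11136 + 555127) + 31966)) = -3534758 - 17087*(131600 + (543991 + 31966)) = -3534758 - 17087*(131600 + 575957) = -3534758 - 17087*707557 = -3534758 - 12090026459 = -12093561217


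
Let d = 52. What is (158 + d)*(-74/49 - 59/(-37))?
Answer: 4590/259 ≈ 17.722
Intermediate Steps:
(158 + d)*(-74/49 - 59/(-37)) = (158 + 52)*(-74/49 - 59/(-37)) = 210*(-74*1/49 - 59*(-1/37)) = 210*(-74/49 + 59/37) = 210*(153/1813) = 4590/259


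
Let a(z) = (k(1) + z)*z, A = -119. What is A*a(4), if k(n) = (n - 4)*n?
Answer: -476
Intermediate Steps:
k(n) = n*(-4 + n) (k(n) = (-4 + n)*n = n*(-4 + n))
a(z) = z*(-3 + z) (a(z) = (1*(-4 + 1) + z)*z = (1*(-3) + z)*z = (-3 + z)*z = z*(-3 + z))
A*a(4) = -476*(-3 + 4) = -476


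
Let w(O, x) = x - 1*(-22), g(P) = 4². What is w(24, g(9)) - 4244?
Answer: -4206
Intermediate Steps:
g(P) = 16
w(O, x) = 22 + x (w(O, x) = x + 22 = 22 + x)
w(24, g(9)) - 4244 = (22 + 16) - 4244 = 38 - 4244 = -4206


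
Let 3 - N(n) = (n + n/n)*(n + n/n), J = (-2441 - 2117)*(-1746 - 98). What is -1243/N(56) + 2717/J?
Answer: 5228087359/13641237096 ≈ 0.38326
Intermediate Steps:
J = 8404952 (J = -4558*(-1844) = 8404952)
N(n) = 3 - (1 + n)² (N(n) = 3 - (n + n/n)*(n + n/n) = 3 - (n + 1)*(n + 1) = 3 - (1 + n)*(1 + n) = 3 - (1 + n)²)
-1243/N(56) + 2717/J = -1243/(3 - (1 + 56)²) + 2717/8404952 = -1243/(3 - 1*57²) + 2717*(1/8404952) = -1243/(3 - 1*3249) + 2717/8404952 = -1243/(3 - 3249) + 2717/8404952 = -1243/(-3246) + 2717/8404952 = -1243*(-1/3246) + 2717/8404952 = 1243/3246 + 2717/8404952 = 5228087359/13641237096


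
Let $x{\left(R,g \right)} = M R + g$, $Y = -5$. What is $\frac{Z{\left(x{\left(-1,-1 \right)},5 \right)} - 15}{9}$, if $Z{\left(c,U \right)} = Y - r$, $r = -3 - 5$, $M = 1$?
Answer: $- \frac{4}{3} \approx -1.3333$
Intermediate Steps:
$r = -8$
$x{\left(R,g \right)} = R + g$ ($x{\left(R,g \right)} = 1 R + g = R + g$)
$Z{\left(c,U \right)} = 3$ ($Z{\left(c,U \right)} = -5 - -8 = -5 + 8 = 3$)
$\frac{Z{\left(x{\left(-1,-1 \right)},5 \right)} - 15}{9} = \frac{3 - 15}{9} = \left(-12\right) \frac{1}{9} = - \frac{4}{3}$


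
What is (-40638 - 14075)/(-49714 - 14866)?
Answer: 54713/64580 ≈ 0.84721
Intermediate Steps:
(-40638 - 14075)/(-49714 - 14866) = -54713/(-64580) = -54713*(-1/64580) = 54713/64580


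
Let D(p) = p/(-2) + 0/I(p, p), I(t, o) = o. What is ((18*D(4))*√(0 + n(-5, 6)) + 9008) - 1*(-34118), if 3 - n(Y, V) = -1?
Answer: 43054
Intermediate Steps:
n(Y, V) = 4 (n(Y, V) = 3 - 1*(-1) = 3 + 1 = 4)
D(p) = -p/2 (D(p) = p/(-2) + 0/p = p*(-½) + 0 = -p/2 + 0 = -p/2)
((18*D(4))*√(0 + n(-5, 6)) + 9008) - 1*(-34118) = ((18*(-½*4))*√(0 + 4) + 9008) - 1*(-34118) = ((18*(-2))*√4 + 9008) + 34118 = (-36*2 + 9008) + 34118 = (-72 + 9008) + 34118 = 8936 + 34118 = 43054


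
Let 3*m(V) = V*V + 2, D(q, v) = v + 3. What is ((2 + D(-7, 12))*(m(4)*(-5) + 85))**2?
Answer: 874225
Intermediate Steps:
D(q, v) = 3 + v
m(V) = 2/3 + V**2/3 (m(V) = (V*V + 2)/3 = (V**2 + 2)/3 = (2 + V**2)/3 = 2/3 + V**2/3)
((2 + D(-7, 12))*(m(4)*(-5) + 85))**2 = ((2 + (3 + 12))*((2/3 + (1/3)*4**2)*(-5) + 85))**2 = ((2 + 15)*((2/3 + (1/3)*16)*(-5) + 85))**2 = (17*((2/3 + 16/3)*(-5) + 85))**2 = (17*(6*(-5) + 85))**2 = (17*(-30 + 85))**2 = (17*55)**2 = 935**2 = 874225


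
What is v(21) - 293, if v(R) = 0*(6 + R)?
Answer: -293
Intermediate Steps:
v(R) = 0
v(21) - 293 = 0 - 293 = -293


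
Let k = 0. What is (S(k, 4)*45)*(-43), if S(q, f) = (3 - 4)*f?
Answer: 7740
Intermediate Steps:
S(q, f) = -f
(S(k, 4)*45)*(-43) = (-1*4*45)*(-43) = -4*45*(-43) = -180*(-43) = 7740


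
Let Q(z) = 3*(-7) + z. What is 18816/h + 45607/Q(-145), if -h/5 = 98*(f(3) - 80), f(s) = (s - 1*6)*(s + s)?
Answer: -11157779/40670 ≈ -274.35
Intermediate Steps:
f(s) = 2*s*(-6 + s) (f(s) = (s - 6)*(2*s) = (-6 + s)*(2*s) = 2*s*(-6 + s))
h = 48020 (h = -490*(2*3*(-6 + 3) - 80) = -490*(2*3*(-3) - 80) = -490*(-18 - 80) = -490*(-98) = -5*(-9604) = 48020)
Q(z) = -21 + z
18816/h + 45607/Q(-145) = 18816/48020 + 45607/(-21 - 145) = 18816*(1/48020) + 45607/(-166) = 96/245 + 45607*(-1/166) = 96/245 - 45607/166 = -11157779/40670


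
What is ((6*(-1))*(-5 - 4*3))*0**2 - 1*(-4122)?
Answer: 4122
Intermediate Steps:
((6*(-1))*(-5 - 4*3))*0**2 - 1*(-4122) = -6*(-5 - 12)*0 + 4122 = -6*(-17)*0 + 4122 = 102*0 + 4122 = 0 + 4122 = 4122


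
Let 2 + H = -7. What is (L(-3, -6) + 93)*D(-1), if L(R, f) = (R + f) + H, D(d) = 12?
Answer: 900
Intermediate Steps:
H = -9 (H = -2 - 7 = -9)
L(R, f) = -9 + R + f (L(R, f) = (R + f) - 9 = -9 + R + f)
(L(-3, -6) + 93)*D(-1) = ((-9 - 3 - 6) + 93)*12 = (-18 + 93)*12 = 75*12 = 900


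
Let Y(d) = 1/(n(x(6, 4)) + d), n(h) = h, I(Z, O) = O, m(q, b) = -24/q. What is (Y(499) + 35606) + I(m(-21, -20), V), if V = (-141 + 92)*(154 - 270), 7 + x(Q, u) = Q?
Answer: 20562421/498 ≈ 41290.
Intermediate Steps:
x(Q, u) = -7 + Q
V = 5684 (V = -49*(-116) = 5684)
Y(d) = 1/(-1 + d) (Y(d) = 1/((-7 + 6) + d) = 1/(-1 + d))
(Y(499) + 35606) + I(m(-21, -20), V) = (1/(-1 + 499) + 35606) + 5684 = (1/498 + 35606) + 5684 = 17731789/498 + 5684 = 20562421/498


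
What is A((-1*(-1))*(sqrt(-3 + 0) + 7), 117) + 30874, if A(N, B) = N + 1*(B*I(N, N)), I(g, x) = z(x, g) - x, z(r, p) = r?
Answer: 30881 + I*sqrt(3) ≈ 30881.0 + 1.732*I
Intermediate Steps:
I(g, x) = 0 (I(g, x) = x - x = 0)
A(N, B) = N (A(N, B) = N + 1*(B*0) = N + 1*0 = N + 0 = N)
A((-1*(-1))*(sqrt(-3 + 0) + 7), 117) + 30874 = (-1*(-1))*(sqrt(-3 + 0) + 7) + 30874 = 1*(sqrt(-3) + 7) + 30874 = 1*(I*sqrt(3) + 7) + 30874 = 1*(7 + I*sqrt(3)) + 30874 = (7 + I*sqrt(3)) + 30874 = 30881 + I*sqrt(3)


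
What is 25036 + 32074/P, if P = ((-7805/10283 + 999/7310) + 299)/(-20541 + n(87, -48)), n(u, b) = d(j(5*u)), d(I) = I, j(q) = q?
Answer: -6844753533298484/3204095491 ≈ -2.1363e+6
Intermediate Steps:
n(u, b) = 5*u
P = -3204095491/215906069340 (P = ((-7805/10283 + 999/7310) + 299)/(-20541 + 5*87) = ((-7805*1/10283 + 999*(1/7310)) + 299)/(-20541 + 435) = ((-1115/1469 + 999/7310) + 299)/(-20106) = (-6683119/10738390 + 299)*(-1/20106) = (3204095491/10738390)*(-1/20106) = -3204095491/215906069340 ≈ -0.014840)
25036 + 32074/P = 25036 + 32074/(-3204095491/215906069340) = 25036 + 32074*(-215906069340/3204095491) = 25036 - 6924971268011160/3204095491 = -6844753533298484/3204095491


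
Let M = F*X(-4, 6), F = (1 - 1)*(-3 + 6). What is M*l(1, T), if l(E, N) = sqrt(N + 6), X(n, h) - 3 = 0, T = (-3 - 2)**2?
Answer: 0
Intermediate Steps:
T = 25 (T = (-5)**2 = 25)
X(n, h) = 3 (X(n, h) = 3 + 0 = 3)
F = 0 (F = 0*3 = 0)
M = 0 (M = 0*3 = 0)
l(E, N) = sqrt(6 + N)
M*l(1, T) = 0*sqrt(6 + 25) = 0*sqrt(31) = 0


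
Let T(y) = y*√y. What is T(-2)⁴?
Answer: 64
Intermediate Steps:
T(y) = y^(3/2)
T(-2)⁴ = ((-2)^(3/2))⁴ = (-2*I*√2)⁴ = 64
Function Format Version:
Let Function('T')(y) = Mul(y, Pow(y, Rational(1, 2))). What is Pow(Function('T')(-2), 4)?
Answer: 64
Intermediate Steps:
Function('T')(y) = Pow(y, Rational(3, 2))
Pow(Function('T')(-2), 4) = Pow(Pow(-2, Rational(3, 2)), 4) = Pow(Mul(-2, I, Pow(2, Rational(1, 2))), 4) = 64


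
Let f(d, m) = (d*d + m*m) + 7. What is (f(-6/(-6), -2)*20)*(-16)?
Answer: -3840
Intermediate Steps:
f(d, m) = 7 + d² + m² (f(d, m) = (d² + m²) + 7 = 7 + d² + m²)
(f(-6/(-6), -2)*20)*(-16) = ((7 + (-6/(-6))² + (-2)²)*20)*(-16) = ((7 + (-6*(-⅙))² + 4)*20)*(-16) = ((7 + 1² + 4)*20)*(-16) = ((7 + 1 + 4)*20)*(-16) = (12*20)*(-16) = 240*(-16) = -3840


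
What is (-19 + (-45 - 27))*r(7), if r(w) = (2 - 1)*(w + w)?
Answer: -1274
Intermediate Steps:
r(w) = 2*w (r(w) = 1*(2*w) = 2*w)
(-19 + (-45 - 27))*r(7) = (-19 + (-45 - 27))*(2*7) = (-19 - 72)*14 = -91*14 = -1274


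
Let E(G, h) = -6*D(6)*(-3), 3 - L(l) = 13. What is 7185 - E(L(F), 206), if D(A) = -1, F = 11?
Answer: 7203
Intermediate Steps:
L(l) = -10 (L(l) = 3 - 1*13 = 3 - 13 = -10)
E(G, h) = -18 (E(G, h) = -6*(-1)*(-3) = 6*(-3) = -18)
7185 - E(L(F), 206) = 7185 - 1*(-18) = 7185 + 18 = 7203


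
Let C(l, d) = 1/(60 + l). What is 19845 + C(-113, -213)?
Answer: 1051784/53 ≈ 19845.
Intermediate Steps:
19845 + C(-113, -213) = 19845 + 1/(60 - 113) = 19845 + 1/(-53) = 19845 - 1/53 = 1051784/53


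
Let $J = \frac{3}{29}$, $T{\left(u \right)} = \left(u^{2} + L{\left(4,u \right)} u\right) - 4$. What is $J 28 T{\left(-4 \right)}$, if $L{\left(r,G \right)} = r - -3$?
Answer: $- \frac{1344}{29} \approx -46.345$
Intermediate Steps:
$L{\left(r,G \right)} = 3 + r$ ($L{\left(r,G \right)} = r + 3 = 3 + r$)
$T{\left(u \right)} = -4 + u^{2} + 7 u$ ($T{\left(u \right)} = \left(u^{2} + \left(3 + 4\right) u\right) - 4 = \left(u^{2} + 7 u\right) - 4 = -4 + u^{2} + 7 u$)
$J = \frac{3}{29}$ ($J = 3 \cdot \frac{1}{29} = \frac{3}{29} \approx 0.10345$)
$J 28 T{\left(-4 \right)} = \frac{3}{29} \cdot 28 \left(-4 + \left(-4\right)^{2} + 7 \left(-4\right)\right) = \frac{84 \left(-4 + 16 - 28\right)}{29} = \frac{84}{29} \left(-16\right) = - \frac{1344}{29}$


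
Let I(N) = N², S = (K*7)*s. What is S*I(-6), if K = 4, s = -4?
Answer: -4032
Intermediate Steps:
S = -112 (S = (4*7)*(-4) = 28*(-4) = -112)
S*I(-6) = -112*(-6)² = -112*36 = -4032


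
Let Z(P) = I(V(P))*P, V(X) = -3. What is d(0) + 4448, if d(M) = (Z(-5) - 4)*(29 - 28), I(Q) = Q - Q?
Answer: 4444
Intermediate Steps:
I(Q) = 0
Z(P) = 0 (Z(P) = 0*P = 0)
d(M) = -4 (d(M) = (0 - 4)*(29 - 28) = -4*1 = -4)
d(0) + 4448 = -4 + 4448 = 4444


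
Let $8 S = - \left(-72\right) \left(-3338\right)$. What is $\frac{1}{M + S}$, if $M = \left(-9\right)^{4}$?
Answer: $- \frac{1}{23481} \approx -4.2588 \cdot 10^{-5}$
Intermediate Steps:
$S = -30042$ ($S = \frac{\left(-1\right) \left(\left(-72\right) \left(-3338\right)\right)}{8} = \frac{\left(-1\right) 240336}{8} = \frac{1}{8} \left(-240336\right) = -30042$)
$M = 6561$
$\frac{1}{M + S} = \frac{1}{6561 - 30042} = \frac{1}{-23481} = - \frac{1}{23481}$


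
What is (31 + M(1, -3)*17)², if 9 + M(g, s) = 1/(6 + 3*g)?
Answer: 1168561/81 ≈ 14427.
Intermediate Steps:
M(g, s) = -9 + 1/(6 + 3*g)
(31 + M(1, -3)*17)² = (31 + ((-53 - 27*1)/(3*(2 + 1)))*17)² = (31 + ((⅓)*(-53 - 27)/3)*17)² = (31 + ((⅓)*(⅓)*(-80))*17)² = (31 - 80/9*17)² = (31 - 1360/9)² = (-1081/9)² = 1168561/81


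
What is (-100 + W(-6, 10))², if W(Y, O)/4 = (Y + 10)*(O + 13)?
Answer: 71824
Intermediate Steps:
W(Y, O) = 4*(10 + Y)*(13 + O) (W(Y, O) = 4*((Y + 10)*(O + 13)) = 4*((10 + Y)*(13 + O)) = 4*(10 + Y)*(13 + O))
(-100 + W(-6, 10))² = (-100 + (520 + 40*10 + 52*(-6) + 4*10*(-6)))² = (-100 + (520 + 400 - 312 - 240))² = (-100 + 368)² = 268² = 71824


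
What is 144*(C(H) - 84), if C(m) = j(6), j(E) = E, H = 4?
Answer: -11232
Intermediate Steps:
C(m) = 6
144*(C(H) - 84) = 144*(6 - 84) = 144*(-78) = -11232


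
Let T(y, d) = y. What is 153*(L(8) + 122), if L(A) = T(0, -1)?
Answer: 18666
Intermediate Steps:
L(A) = 0
153*(L(8) + 122) = 153*(0 + 122) = 153*122 = 18666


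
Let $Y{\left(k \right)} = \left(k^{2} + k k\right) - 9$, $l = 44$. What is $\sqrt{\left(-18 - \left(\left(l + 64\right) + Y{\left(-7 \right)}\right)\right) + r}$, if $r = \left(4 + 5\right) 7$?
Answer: $2 i \sqrt{38} \approx 12.329 i$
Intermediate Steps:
$Y{\left(k \right)} = -9 + 2 k^{2}$ ($Y{\left(k \right)} = \left(k^{2} + k^{2}\right) - 9 = 2 k^{2} - 9 = -9 + 2 k^{2}$)
$r = 63$ ($r = 9 \cdot 7 = 63$)
$\sqrt{\left(-18 - \left(\left(l + 64\right) + Y{\left(-7 \right)}\right)\right) + r} = \sqrt{\left(-18 - \left(\left(44 + 64\right) - \left(9 - 2 \left(-7\right)^{2}\right)\right)\right) + 63} = \sqrt{\left(-18 - \left(108 + \left(-9 + 2 \cdot 49\right)\right)\right) + 63} = \sqrt{\left(-18 - \left(108 + \left(-9 + 98\right)\right)\right) + 63} = \sqrt{\left(-18 - \left(108 + 89\right)\right) + 63} = \sqrt{\left(-18 - 197\right) + 63} = \sqrt{-215 + 63} = \sqrt{-152} = 2 i \sqrt{38}$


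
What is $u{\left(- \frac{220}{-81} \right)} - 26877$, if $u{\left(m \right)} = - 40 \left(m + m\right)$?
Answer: $- \frac{2194637}{81} \approx -27094.0$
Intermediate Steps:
$u{\left(m \right)} = - 80 m$ ($u{\left(m \right)} = - 40 \cdot 2 m = - 80 m$)
$u{\left(- \frac{220}{-81} \right)} - 26877 = - 80 \left(- \frac{220}{-81}\right) - 26877 = - 80 \left(\left(-220\right) \left(- \frac{1}{81}\right)\right) - 26877 = \left(-80\right) \frac{220}{81} - 26877 = - \frac{17600}{81} - 26877 = - \frac{2194637}{81}$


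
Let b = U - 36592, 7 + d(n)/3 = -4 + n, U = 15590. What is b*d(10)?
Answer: 63006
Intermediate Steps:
d(n) = -33 + 3*n (d(n) = -21 + 3*(-4 + n) = -21 + (-12 + 3*n) = -33 + 3*n)
b = -21002 (b = 15590 - 36592 = -21002)
b*d(10) = -21002*(-33 + 3*10) = -21002*(-33 + 30) = -21002*(-3) = 63006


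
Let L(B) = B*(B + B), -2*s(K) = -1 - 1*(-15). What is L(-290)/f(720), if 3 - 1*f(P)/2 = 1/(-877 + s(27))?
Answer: 74344400/2653 ≈ 28023.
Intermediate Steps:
s(K) = -7 (s(K) = -(-1 - 1*(-15))/2 = -(-1 + 15)/2 = -1/2*14 = -7)
L(B) = 2*B**2 (L(B) = B*(2*B) = 2*B**2)
f(P) = 2653/442 (f(P) = 6 - 2/(-877 - 7) = 6 - 2/(-884) = 6 - 2*(-1/884) = 6 + 1/442 = 2653/442)
L(-290)/f(720) = (2*(-290)**2)/(2653/442) = (2*84100)*(442/2653) = 168200*(442/2653) = 74344400/2653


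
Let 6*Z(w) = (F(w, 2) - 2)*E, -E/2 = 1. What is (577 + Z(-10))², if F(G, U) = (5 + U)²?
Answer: 2835856/9 ≈ 3.1510e+5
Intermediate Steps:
E = -2 (E = -2*1 = -2)
Z(w) = -47/3 (Z(w) = (((5 + 2)² - 2)*(-2))/6 = ((7² - 2)*(-2))/6 = ((49 - 2)*(-2))/6 = (47*(-2))/6 = (⅙)*(-94) = -47/3)
(577 + Z(-10))² = (577 - 47/3)² = (1684/3)² = 2835856/9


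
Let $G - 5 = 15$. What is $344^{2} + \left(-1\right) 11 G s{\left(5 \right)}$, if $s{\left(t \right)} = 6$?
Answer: $117016$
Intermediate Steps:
$G = 20$ ($G = 5 + 15 = 20$)
$344^{2} + \left(-1\right) 11 G s{\left(5 \right)} = 344^{2} + \left(-1\right) 11 \cdot 20 \cdot 6 = 118336 + \left(-11\right) 20 \cdot 6 = 118336 - 1320 = 117016$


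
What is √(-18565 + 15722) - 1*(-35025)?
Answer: 35025 + I*√2843 ≈ 35025.0 + 53.32*I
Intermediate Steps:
√(-18565 + 15722) - 1*(-35025) = √(-2843) + 35025 = I*√2843 + 35025 = 35025 + I*√2843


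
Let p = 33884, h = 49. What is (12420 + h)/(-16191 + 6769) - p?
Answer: -319267517/9422 ≈ -33885.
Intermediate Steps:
(12420 + h)/(-16191 + 6769) - p = (12420 + 49)/(-16191 + 6769) - 1*33884 = 12469/(-9422) - 33884 = 12469*(-1/9422) - 33884 = -12469/9422 - 33884 = -319267517/9422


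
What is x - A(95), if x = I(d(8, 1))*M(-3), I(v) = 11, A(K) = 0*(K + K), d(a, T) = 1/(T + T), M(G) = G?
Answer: -33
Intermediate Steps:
d(a, T) = 1/(2*T)
A(K) = 0 (A(K) = 0*(2*K) = 0)
x = -33 (x = 11*(-3) = -33)
x - A(95) = -33 - 1*0 = -33 + 0 = -33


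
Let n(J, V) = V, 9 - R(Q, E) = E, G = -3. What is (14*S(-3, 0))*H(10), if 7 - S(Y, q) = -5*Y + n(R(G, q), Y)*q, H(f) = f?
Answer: -1120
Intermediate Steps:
R(Q, E) = 9 - E
S(Y, q) = 7 + 5*Y - Y*q (S(Y, q) = 7 - (-5*Y + Y*q) = 7 + (5*Y - Y*q) = 7 + 5*Y - Y*q)
(14*S(-3, 0))*H(10) = (14*(7 + 5*(-3) - 1*(-3)*0))*10 = (14*(7 - 15 + 0))*10 = (14*(-8))*10 = -112*10 = -1120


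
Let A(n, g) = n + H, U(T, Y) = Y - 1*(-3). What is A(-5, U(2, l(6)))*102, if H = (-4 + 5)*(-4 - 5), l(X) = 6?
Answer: -1428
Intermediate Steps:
U(T, Y) = 3 + Y (U(T, Y) = Y + 3 = 3 + Y)
H = -9 (H = 1*(-9) = -9)
A(n, g) = -9 + n (A(n, g) = n - 9 = -9 + n)
A(-5, U(2, l(6)))*102 = (-9 - 5)*102 = -14*102 = -1428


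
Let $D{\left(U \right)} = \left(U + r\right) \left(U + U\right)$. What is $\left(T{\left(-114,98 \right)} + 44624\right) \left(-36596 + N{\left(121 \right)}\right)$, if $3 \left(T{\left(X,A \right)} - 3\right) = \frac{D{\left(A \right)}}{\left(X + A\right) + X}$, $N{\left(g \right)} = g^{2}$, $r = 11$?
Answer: $- \frac{38164740953}{39} \approx -9.7858 \cdot 10^{8}$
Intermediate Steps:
$D{\left(U \right)} = 2 U \left(11 + U\right)$ ($D{\left(U \right)} = \left(U + 11\right) \left(U + U\right) = \left(11 + U\right) 2 U = 2 U \left(11 + U\right)$)
$T{\left(X,A \right)} = 3 + \frac{2 A \left(11 + A\right)}{3 \left(A + 2 X\right)}$ ($T{\left(X,A \right)} = 3 + \frac{2 A \left(11 + A\right) \frac{1}{\left(X + A\right) + X}}{3} = 3 + \frac{2 A \left(11 + A\right) \frac{1}{\left(A + X\right) + X}}{3} = 3 + \frac{2 A \left(11 + A\right) \frac{1}{A + 2 X}}{3} = 3 + \frac{2 A \frac{1}{A + 2 X} \left(11 + A\right)}{3} = 3 + \frac{2 A \left(11 + A\right)}{3 \left(A + 2 X\right)}$)
$\left(T{\left(-114,98 \right)} + 44624\right) \left(-36596 + N{\left(121 \right)}\right) = \left(\frac{2 \cdot 98^{2} + 18 \left(-114\right) + 31 \cdot 98}{3 \left(98 + 2 \left(-114\right)\right)} + 44624\right) \left(-36596 + 121^{2}\right) = \left(\frac{2 \cdot 9604 - 2052 + 3038}{3 \left(98 - 228\right)} + 44624\right) \left(-36596 + 14641\right) = \left(\frac{19208 - 2052 + 3038}{3 \left(-130\right)} + 44624\right) \left(-21955\right) = \left(\frac{1}{3} \left(- \frac{1}{130}\right) 20194 + 44624\right) \left(-21955\right) = \left(- \frac{10097}{195} + 44624\right) \left(-21955\right) = \frac{8691583}{195} \left(-21955\right) = - \frac{38164740953}{39}$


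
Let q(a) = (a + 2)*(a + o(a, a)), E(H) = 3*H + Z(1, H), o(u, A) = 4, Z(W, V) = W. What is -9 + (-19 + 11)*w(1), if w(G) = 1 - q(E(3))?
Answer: 1327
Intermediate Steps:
E(H) = 1 + 3*H (E(H) = 3*H + 1 = 1 + 3*H)
q(a) = (2 + a)*(4 + a) (q(a) = (a + 2)*(a + 4) = (2 + a)*(4 + a))
w(G) = -167 (w(G) = 1 - (8 + (1 + 3*3)² + 6*(1 + 3*3)) = 1 - (8 + (1 + 9)² + 6*(1 + 9)) = 1 - (8 + 10² + 6*10) = 1 - (8 + 100 + 60) = 1 - 1*168 = 1 - 168 = -167)
-9 + (-19 + 11)*w(1) = -9 + (-19 + 11)*(-167) = -9 - 8*(-167) = -9 + 1336 = 1327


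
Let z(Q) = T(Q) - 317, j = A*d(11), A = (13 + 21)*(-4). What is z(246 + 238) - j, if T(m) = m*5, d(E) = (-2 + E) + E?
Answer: 4823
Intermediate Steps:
d(E) = -2 + 2*E
A = -136 (A = 34*(-4) = -136)
j = -2720 (j = -136*(-2 + 2*11) = -136*(-2 + 22) = -136*20 = -2720)
T(m) = 5*m
z(Q) = -317 + 5*Q (z(Q) = 5*Q - 317 = -317 + 5*Q)
z(246 + 238) - j = (-317 + 5*(246 + 238)) - 1*(-2720) = (-317 + 5*484) + 2720 = (-317 + 2420) + 2720 = 2103 + 2720 = 4823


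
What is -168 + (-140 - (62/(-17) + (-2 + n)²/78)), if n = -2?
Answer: -201922/663 ≈ -304.56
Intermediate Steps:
-168 + (-140 - (62/(-17) + (-2 + n)²/78)) = -168 + (-140 - (62/(-17) + (-2 - 2)²/78)) = -168 + (-140 - (62*(-1/17) + (-4)²*(1/78))) = -168 + (-140 - (-62/17 + 16*(1/78))) = -168 + (-140 - (-62/17 + 8/39)) = -168 + (-140 - 1*(-2282/663)) = -168 + (-140 + 2282/663) = -168 - 90538/663 = -201922/663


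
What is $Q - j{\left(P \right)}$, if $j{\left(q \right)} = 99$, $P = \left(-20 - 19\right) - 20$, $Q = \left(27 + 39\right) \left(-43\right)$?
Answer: $-2937$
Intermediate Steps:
$Q = -2838$ ($Q = 66 \left(-43\right) = -2838$)
$P = -59$ ($P = -39 - 20 = -59$)
$Q - j{\left(P \right)} = -2838 - 99 = -2937$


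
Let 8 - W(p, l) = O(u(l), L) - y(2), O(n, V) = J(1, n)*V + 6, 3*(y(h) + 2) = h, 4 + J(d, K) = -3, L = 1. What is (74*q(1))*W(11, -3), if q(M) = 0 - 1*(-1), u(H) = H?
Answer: 1702/3 ≈ 567.33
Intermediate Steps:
J(d, K) = -7 (J(d, K) = -4 - 3 = -7)
y(h) = -2 + h/3
O(n, V) = 6 - 7*V (O(n, V) = -7*V + 6 = 6 - 7*V)
q(M) = 1 (q(M) = 0 + 1 = 1)
W(p, l) = 23/3 (W(p, l) = 8 - ((6 - 7*1) - (-2 + (⅓)*2)) = 8 - ((6 - 7) - (-2 + ⅔)) = 8 - (-1 - 1*(-4/3)) = 8 - (-1 + 4/3) = 8 - 1*⅓ = 8 - ⅓ = 23/3)
(74*q(1))*W(11, -3) = (74*1)*(23/3) = 74*(23/3) = 1702/3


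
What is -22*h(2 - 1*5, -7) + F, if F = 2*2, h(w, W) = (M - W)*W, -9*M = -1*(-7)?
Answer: 8660/9 ≈ 962.22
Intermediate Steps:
M = -7/9 (M = -(-1)*(-7)/9 = -⅑*7 = -7/9 ≈ -0.77778)
h(w, W) = W*(-7/9 - W) (h(w, W) = (-7/9 - W)*W = W*(-7/9 - W))
F = 4
-22*h(2 - 1*5, -7) + F = -(-22)*(-7)*(7 + 9*(-7))/9 + 4 = -(-22)*(-7)*(7 - 63)/9 + 4 = -(-22)*(-7)*(-56)/9 + 4 = -22*(-392/9) + 4 = 8624/9 + 4 = 8660/9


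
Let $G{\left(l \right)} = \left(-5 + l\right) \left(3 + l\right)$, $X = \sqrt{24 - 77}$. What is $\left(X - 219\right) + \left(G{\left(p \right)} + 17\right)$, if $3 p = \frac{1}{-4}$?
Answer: $- \frac{31223}{144} + i \sqrt{53} \approx -216.83 + 7.2801 i$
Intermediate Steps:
$p = - \frac{1}{12}$ ($p = \frac{1}{3 \left(-4\right)} = \frac{1}{3} \left(- \frac{1}{4}\right) = - \frac{1}{12} \approx -0.083333$)
$X = i \sqrt{53}$ ($X = \sqrt{-53} = i \sqrt{53} \approx 7.2801 i$)
$\left(X - 219\right) + \left(G{\left(p \right)} + 17\right) = \left(i \sqrt{53} - 219\right) + \left(\left(-15 + \left(- \frac{1}{12}\right)^{2} - - \frac{1}{6}\right) + 17\right) = \left(-219 + i \sqrt{53}\right) + \left(\left(-15 + \frac{1}{144} + \frac{1}{6}\right) + 17\right) = \left(-219 + i \sqrt{53}\right) + \left(- \frac{2135}{144} + 17\right) = \left(-219 + i \sqrt{53}\right) + \frac{313}{144} = - \frac{31223}{144} + i \sqrt{53}$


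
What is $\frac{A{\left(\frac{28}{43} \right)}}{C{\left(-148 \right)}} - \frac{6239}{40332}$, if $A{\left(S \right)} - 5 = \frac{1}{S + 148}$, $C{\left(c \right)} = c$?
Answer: $- \frac{1798234705}{9538679328} \approx -0.18852$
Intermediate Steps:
$A{\left(S \right)} = 5 + \frac{1}{148 + S}$ ($A{\left(S \right)} = 5 + \frac{1}{S + 148} = 5 + \frac{1}{148 + S}$)
$\frac{A{\left(\frac{28}{43} \right)}}{C{\left(-148 \right)}} - \frac{6239}{40332} = \frac{\frac{1}{148 + \frac{28}{43}} \left(741 + 5 \cdot \frac{28}{43}\right)}{-148} - \frac{6239}{40332} = \frac{741 + 5 \cdot 28 \cdot \frac{1}{43}}{148 + 28 \cdot \frac{1}{43}} \left(- \frac{1}{148}\right) - \frac{6239}{40332} = \frac{741 + 5 \cdot \frac{28}{43}}{148 + \frac{28}{43}} \left(- \frac{1}{148}\right) - \frac{6239}{40332} = \frac{741 + \frac{140}{43}}{\frac{6392}{43}} \left(- \frac{1}{148}\right) - \frac{6239}{40332} = \frac{43}{6392} \cdot \frac{32003}{43} \left(- \frac{1}{148}\right) - \frac{6239}{40332} = \frac{32003}{6392} \left(- \frac{1}{148}\right) - \frac{6239}{40332} = - \frac{32003}{946016} - \frac{6239}{40332} = - \frac{1798234705}{9538679328}$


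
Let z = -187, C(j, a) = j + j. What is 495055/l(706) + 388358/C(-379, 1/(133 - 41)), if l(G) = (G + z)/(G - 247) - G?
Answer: -9929597708/8174651 ≈ -1214.7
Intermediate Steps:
C(j, a) = 2*j
l(G) = -G + (-187 + G)/(-247 + G) (l(G) = (G - 187)/(G - 247) - G = (-187 + G)/(-247 + G) - G = -G + (-187 + G)/(-247 + G))
495055/l(706) + 388358/C(-379, 1/(133 - 41)) = 495055/(((-187 - 1*706² + 248*706)/(-247 + 706))) + 388358/((2*(-379))) = 495055/(((-187 - 1*498436 + 175088)/459)) + 388358/(-758) = 495055/(((-187 - 498436 + 175088)/459)) + 388358*(-1/758) = 495055/(((1/459)*(-323535))) - 194179/379 = 495055/(-107845/153) - 194179/379 = 495055*(-153/107845) - 194179/379 = -15148683/21569 - 194179/379 = -9929597708/8174651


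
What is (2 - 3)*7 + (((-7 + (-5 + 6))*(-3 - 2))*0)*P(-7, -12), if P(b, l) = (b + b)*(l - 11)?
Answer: -7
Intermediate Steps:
P(b, l) = 2*b*(-11 + l) (P(b, l) = (2*b)*(-11 + l) = 2*b*(-11 + l))
(2 - 3)*7 + (((-7 + (-5 + 6))*(-3 - 2))*0)*P(-7, -12) = (2 - 3)*7 + (((-7 + (-5 + 6))*(-3 - 2))*0)*(2*(-7)*(-11 - 12)) = -1*7 + (((-7 + 1)*(-5))*0)*(2*(-7)*(-23)) = -7 + (-6*(-5)*0)*322 = -7 + (30*0)*322 = -7 + 0*322 = -7 + 0 = -7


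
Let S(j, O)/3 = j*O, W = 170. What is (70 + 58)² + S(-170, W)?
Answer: -70316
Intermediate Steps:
S(j, O) = 3*O*j (S(j, O) = 3*(j*O) = 3*(O*j) = 3*O*j)
(70 + 58)² + S(-170, W) = (70 + 58)² + 3*170*(-170) = 128² - 86700 = 16384 - 86700 = -70316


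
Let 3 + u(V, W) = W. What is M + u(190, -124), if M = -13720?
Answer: -13847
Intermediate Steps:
u(V, W) = -3 + W
M + u(190, -124) = -13720 + (-3 - 124) = -13720 - 127 = -13847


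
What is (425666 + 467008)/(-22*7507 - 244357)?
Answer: -892674/409511 ≈ -2.1799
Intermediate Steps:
(425666 + 467008)/(-22*7507 - 244357) = 892674/(-165154 - 244357) = 892674/(-409511) = 892674*(-1/409511) = -892674/409511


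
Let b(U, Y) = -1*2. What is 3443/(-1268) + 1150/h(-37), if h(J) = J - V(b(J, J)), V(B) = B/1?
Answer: -315741/8876 ≈ -35.572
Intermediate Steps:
b(U, Y) = -2
V(B) = B (V(B) = B*1 = B)
h(J) = 2 + J (h(J) = J - 1*(-2) = J + 2 = 2 + J)
3443/(-1268) + 1150/h(-37) = 3443/(-1268) + 1150/(2 - 37) = 3443*(-1/1268) + 1150/(-35) = -3443/1268 + 1150*(-1/35) = -3443/1268 - 230/7 = -315741/8876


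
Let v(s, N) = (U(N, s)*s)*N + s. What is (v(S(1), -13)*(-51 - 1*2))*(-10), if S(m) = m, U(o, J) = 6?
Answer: -40810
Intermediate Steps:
v(s, N) = s + 6*N*s (v(s, N) = (6*s)*N + s = 6*N*s + s = s + 6*N*s)
(v(S(1), -13)*(-51 - 1*2))*(-10) = ((1*(1 + 6*(-13)))*(-51 - 1*2))*(-10) = ((1*(1 - 78))*(-51 - 2))*(-10) = ((1*(-77))*(-53))*(-10) = -77*(-53)*(-10) = 4081*(-10) = -40810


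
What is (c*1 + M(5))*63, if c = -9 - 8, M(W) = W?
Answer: -756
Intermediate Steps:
c = -17
(c*1 + M(5))*63 = (-17*1 + 5)*63 = (-17 + 5)*63 = -12*63 = -756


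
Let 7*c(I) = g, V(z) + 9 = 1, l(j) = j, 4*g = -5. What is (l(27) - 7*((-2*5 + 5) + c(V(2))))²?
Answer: 64009/16 ≈ 4000.6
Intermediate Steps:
g = -5/4 (g = (¼)*(-5) = -5/4 ≈ -1.2500)
V(z) = -8 (V(z) = -9 + 1 = -8)
c(I) = -5/28 (c(I) = (⅐)*(-5/4) = -5/28)
(l(27) - 7*((-2*5 + 5) + c(V(2))))² = (27 - 7*((-2*5 + 5) - 5/28))² = (27 - 7*((-10 + 5) - 5/28))² = (27 - 7*(-5 - 5/28))² = (27 - 7*(-145/28))² = (27 + 145/4)² = (253/4)² = 64009/16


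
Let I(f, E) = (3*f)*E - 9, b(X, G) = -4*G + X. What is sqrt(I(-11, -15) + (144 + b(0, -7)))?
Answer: sqrt(658) ≈ 25.652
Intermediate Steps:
b(X, G) = X - 4*G
I(f, E) = -9 + 3*E*f (I(f, E) = 3*E*f - 9 = -9 + 3*E*f)
sqrt(I(-11, -15) + (144 + b(0, -7))) = sqrt((-9 + 3*(-15)*(-11)) + (144 + (0 - 4*(-7)))) = sqrt((-9 + 495) + (144 + (0 + 28))) = sqrt(486 + (144 + 28)) = sqrt(486 + 172) = sqrt(658)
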